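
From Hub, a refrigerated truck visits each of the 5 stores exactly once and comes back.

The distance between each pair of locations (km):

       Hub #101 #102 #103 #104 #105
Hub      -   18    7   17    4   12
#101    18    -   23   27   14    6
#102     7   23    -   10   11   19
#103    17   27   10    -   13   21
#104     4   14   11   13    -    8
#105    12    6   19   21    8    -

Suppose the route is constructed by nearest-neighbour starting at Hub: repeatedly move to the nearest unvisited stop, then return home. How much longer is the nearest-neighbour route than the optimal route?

Hub: #104=4, #102=7, #105=12, #103=17, #101=18 ⇒ #104
#104: #105=8, #102=11, #103=13, #101=14 ⇒ #105
#105: #101=6, #102=19, #103=21 ⇒ #101
#101: #102=23, #103=27 ⇒ #102
#102: #103=10 ⇒ #103
NN route Hub → #104 → #105 → #101 → #102 → #103 → Hub costs 68.
Optimal: Hub → #101 → #105 → #104 → #103 → #102 → Hub costs 62 (by enumerating all 60 distinct tours).
Excess = 68 − 62 = 6.

The nearest-neighbour route is 6 km longer than optimal.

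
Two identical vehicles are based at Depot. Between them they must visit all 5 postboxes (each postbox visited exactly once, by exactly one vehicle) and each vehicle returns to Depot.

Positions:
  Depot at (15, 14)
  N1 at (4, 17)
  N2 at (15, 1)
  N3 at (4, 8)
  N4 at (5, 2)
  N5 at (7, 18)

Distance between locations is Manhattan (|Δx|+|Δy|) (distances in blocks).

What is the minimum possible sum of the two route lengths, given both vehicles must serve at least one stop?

Try each way of splitting the stops between the two vehicles (each non-empty) and, for each split, find the best tour for each vehicle:
  {N1} + {N2, N3, N4, N5}: 28 + 56 = 84
  {N2} + {N1, N3, N4, N5}: 26 + 54 = 80
  {N1, N2} + {N3, N4, N5}: 54 + 54 = 108
  {N3} + {N1, N2, N4, N5}: 34 + 56 = 90
  {N1, N3} + {N2, N4, N5}: 40 + 54 = 94
  {N2, N3} + {N1, N4, N5}: 48 + 54 = 102
  … (15 splits in total)
  {N2, N3, N4} + {N1, N5}: 48 + 30 = 78  ← best
Best: vehicle 1 Depot → N2 → N4 → N3 → Depot = 48; vehicle 2 Depot → N1 → N5 → Depot = 30; combined 78.

78 blocks — the smallest possible combined total.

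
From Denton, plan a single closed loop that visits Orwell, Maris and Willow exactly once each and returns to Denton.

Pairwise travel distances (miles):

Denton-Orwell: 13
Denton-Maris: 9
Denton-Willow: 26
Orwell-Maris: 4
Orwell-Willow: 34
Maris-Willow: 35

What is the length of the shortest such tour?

With 3 stops there are 3!/2 = 3 distinct round trips (a route and its reverse cost the same).
Denton-Orwell-Maris-Willow-Denton: 13+4+35+26 = 78
Denton-Orwell-Willow-Maris-Denton: 13+34+35+9 = 91
Denton-Maris-Orwell-Willow-Denton: 9+4+34+26 = 73
The minimum is 73.
One optimal route: Denton → Maris → Orwell → Willow → Denton (or its reverse).

Minimum total distance: 73 miles.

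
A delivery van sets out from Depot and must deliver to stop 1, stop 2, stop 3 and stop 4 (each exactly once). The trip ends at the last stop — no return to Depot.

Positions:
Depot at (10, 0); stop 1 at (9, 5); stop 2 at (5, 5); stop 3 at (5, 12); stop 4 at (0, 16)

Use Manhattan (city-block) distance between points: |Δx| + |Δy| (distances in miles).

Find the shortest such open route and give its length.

Shortest open route: 26 miles.

There are 4! = 24 possible orderings.
Depot - stop 1 - stop 2 - stop 3 - stop 4: 6+4+7+9 = 26
Depot - stop 1 - stop 2 - stop 4 - stop 3: 6+4+16+9 = 35
Depot - stop 1 - stop 3 - stop 2 - stop 4: 6+11+7+16 = 40
Depot - stop 1 - stop 3 - stop 4 - stop 2: 6+11+9+16 = 42
Depot - stop 1 - stop 4 - stop 2 - stop 3: 6+20+16+7 = 49
Depot - stop 1 - stop 4 - stop 3 - stop 2: 6+20+9+7 = 42
Depot - stop 2 - stop 1 - stop 3 - stop 4: 10+4+11+9 = 34
Depot - stop 2 - stop 1 - stop 4 - stop 3: 10+4+20+9 = 43
Depot - stop 2 - stop 3 - stop 1 - stop 4: 10+7+11+20 = 48
Depot - stop 2 - stop 3 - stop 4 - stop 1: 10+7+9+20 = 46
Depot - stop 2 - stop 4 - stop 1 - stop 3: 10+16+20+11 = 57
Depot - stop 2 - stop 4 - stop 3 - stop 1: 10+16+9+11 = 46
Depot - stop 3 - stop 1 - stop 2 - stop 4: 17+11+4+16 = 48
Depot - stop 3 - stop 1 - stop 4 - stop 2: 17+11+20+16 = 64
… (10 more)
The minimum is 26.
One shortest path: Depot → stop 1 → stop 2 → stop 3 → stop 4.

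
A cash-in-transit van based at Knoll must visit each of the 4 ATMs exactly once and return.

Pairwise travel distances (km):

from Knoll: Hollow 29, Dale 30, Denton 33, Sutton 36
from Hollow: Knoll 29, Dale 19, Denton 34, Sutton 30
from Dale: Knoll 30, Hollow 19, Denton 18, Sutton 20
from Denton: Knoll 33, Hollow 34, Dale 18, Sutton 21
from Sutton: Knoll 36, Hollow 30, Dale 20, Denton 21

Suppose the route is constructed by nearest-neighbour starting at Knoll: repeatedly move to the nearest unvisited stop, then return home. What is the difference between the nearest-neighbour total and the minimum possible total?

Excess over optimum: 1 km.

From Knoll: Hollow=29, Dale=30, Denton=33, Sutton=36 → choose Hollow (29).
From Hollow: Dale=19, Sutton=30, Denton=34 → choose Dale (19).
From Dale: Denton=18, Sutton=20 → choose Denton (18).
From Denton: Sutton=21 → choose Sutton (21).
NN route Knoll → Hollow → Dale → Denton → Sutton → Knoll costs 123.
Optimal: Knoll → Hollow → Dale → Sutton → Denton → Knoll costs 122 (by enumerating all 12 distinct tours).
Excess = 123 − 122 = 1.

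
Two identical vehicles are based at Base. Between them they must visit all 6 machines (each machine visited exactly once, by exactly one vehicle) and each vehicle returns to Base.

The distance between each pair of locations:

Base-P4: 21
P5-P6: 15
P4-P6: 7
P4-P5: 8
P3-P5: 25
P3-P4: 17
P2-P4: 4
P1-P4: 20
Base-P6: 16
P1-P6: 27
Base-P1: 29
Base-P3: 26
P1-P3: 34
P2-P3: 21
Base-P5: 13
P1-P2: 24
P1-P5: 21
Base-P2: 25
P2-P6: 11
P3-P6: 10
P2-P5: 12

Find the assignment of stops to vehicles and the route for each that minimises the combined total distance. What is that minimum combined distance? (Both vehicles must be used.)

Try each way of splitting the stops between the two vehicles (each non-empty) and, for each split, find the best tour for each vehicle:
  {P1} + {P2, P3, P4, P5, P6}: 58 + 72 = 130
  {P2} + {P1, P3, P4, P5, P6}: 50 + 97 = 147
  {P1, P2} + {P3, P4, P5, P6}: 78 + 64 = 142
  {P3} + {P1, P2, P4, P5, P6}: 52 + 85 = 137
  {P1, P3} + {P2, P4, P5, P6}: 89 + 52 = 141
  {P2, P3} + {P1, P4, P5, P6}: 72 + 77 = 149
  … (31 splits in total)
  {P5} + {P1, P2, P3, P4, P6}: 26 + 100 = 126  ← best
Best: vehicle 1 Base → P5 → Base = 26; vehicle 2 Base → P1 → P2 → P4 → P3 → P6 → Base = 100; combined 126.

126 — the smallest possible combined total.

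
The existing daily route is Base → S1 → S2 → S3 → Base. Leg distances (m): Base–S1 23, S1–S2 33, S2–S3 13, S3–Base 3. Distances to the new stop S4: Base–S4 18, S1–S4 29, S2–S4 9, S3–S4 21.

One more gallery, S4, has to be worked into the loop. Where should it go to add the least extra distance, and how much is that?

Adding 5 m by placing S4 on the S1–S2 leg.

Insertion cost between consecutive stops i–j is d(i,S4) + d(S4,j) − d(i,j):
  between Base and S1: 18 + 29 − 23 = 24
  between S1 and S2: 29 + 9 − 33 = 5
  between S2 and S3: 9 + 21 − 13 = 17
  between S3 and Base: 21 + 18 − 3 = 36
Cheapest insertion is between S1 and S2, adding 5.
New total = 72 + 5 = 77.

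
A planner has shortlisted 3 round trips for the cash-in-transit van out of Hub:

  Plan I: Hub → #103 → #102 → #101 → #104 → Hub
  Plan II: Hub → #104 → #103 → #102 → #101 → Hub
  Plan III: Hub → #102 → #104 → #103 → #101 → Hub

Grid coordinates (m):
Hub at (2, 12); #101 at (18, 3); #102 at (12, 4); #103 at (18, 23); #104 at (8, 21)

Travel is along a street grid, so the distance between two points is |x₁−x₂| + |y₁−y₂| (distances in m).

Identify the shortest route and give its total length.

84 m — Plan II is the shortest.

Plan I: 27 + 25 + 7 + 28 + 15 = 102
Plan II: 15 + 12 + 25 + 7 + 25 = 84
Plan III: 18 + 21 + 12 + 20 + 25 = 96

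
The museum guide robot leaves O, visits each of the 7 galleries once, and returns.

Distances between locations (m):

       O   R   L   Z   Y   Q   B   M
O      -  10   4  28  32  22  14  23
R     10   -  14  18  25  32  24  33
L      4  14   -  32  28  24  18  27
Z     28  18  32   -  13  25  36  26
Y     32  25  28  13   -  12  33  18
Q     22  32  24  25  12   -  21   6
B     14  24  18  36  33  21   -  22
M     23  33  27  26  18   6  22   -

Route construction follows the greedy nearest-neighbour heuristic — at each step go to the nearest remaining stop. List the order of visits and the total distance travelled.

At O the remaining stops are L 4, R 10, B 14, Q 22, M 23, Z 28, Y 32; go to L.
At L the remaining stops are R 14, B 18, Q 24, M 27, Y 28, Z 32; go to R.
At R the remaining stops are Z 18, B 24, Y 25, Q 32, M 33; go to Z.
At Z the remaining stops are Y 13, Q 25, M 26, B 36; go to Y.
At Y the remaining stops are Q 12, M 18, B 33; go to Q.
At Q the remaining stops are M 6, B 21; go to M.
At M the remaining stops are B 22; go to B.
Return B→O: 14.
Total = 4 + 14 + 18 + 13 + 12 + 6 + 22 + 14 = 103.

Total distance 103 m via the nearest-neighbour route O → L → R → Z → Y → Q → M → B → O.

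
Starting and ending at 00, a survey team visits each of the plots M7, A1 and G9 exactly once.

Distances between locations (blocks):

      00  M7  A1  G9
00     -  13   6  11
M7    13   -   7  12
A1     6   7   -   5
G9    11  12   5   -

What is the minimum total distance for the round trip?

Minimum total distance: 36 blocks.

00-M7-A1-G9-00: 13+7+5+11 = 36
00-M7-G9-A1-00: 13+12+5+6 = 36
00-A1-M7-G9-00: 6+7+12+11 = 36
The minimum is 36.
One optimal route: 00 → M7 → A1 → G9 → 00 (or its reverse).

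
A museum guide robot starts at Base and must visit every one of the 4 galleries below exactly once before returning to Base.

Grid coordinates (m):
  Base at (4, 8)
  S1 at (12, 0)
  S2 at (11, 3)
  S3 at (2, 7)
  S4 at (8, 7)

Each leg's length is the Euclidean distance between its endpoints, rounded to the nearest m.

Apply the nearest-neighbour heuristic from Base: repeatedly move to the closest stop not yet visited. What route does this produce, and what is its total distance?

27 m along Base → S3 → S4 → S2 → S1 → Base.

From Base: distances to unvisited — S3=2, S4=4, S2=9, S1=11. Nearest is S3 (2).
From S3: distances to unvisited — S4=6, S2=10, S1=12. Nearest is S4 (6).
From S4: distances to unvisited — S2=5, S1=8. Nearest is S2 (5).
From S2: distances to unvisited — S1=3. Nearest is S1 (3).
Return S1→Base: 11.
Total = 2 + 6 + 5 + 3 + 11 = 27.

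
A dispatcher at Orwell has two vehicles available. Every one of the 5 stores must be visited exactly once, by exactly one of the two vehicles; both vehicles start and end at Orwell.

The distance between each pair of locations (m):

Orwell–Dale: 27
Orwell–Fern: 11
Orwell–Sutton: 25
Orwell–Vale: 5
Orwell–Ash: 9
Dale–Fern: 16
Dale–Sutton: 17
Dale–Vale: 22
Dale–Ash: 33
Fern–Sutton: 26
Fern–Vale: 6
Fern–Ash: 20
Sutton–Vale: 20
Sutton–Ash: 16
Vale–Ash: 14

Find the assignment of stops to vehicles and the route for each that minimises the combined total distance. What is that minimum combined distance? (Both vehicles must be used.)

Check every non-empty split of the stops between the two vehicles; for each half take its own optimal tour:
  {Dale} + {Fern, Sutton, Vale, Ash}: 54 + 62 = 116
  {Fern} + {Dale, Sutton, Vale, Ash}: 22 + 69 = 91
  {Dale, Fern} + {Sutton, Vale, Ash}: 54 + 50 = 104
  {Sutton} + {Dale, Fern, Vale, Ash}: 50 + 69 = 119
  {Dale, Sutton} + {Fern, Vale, Ash}: 69 + 40 = 109
  {Fern, Sutton} + {Dale, Vale, Ash}: 62 + 69 = 131
  … (15 splits in total)
  {Vale} + {Dale, Fern, Sutton, Ash}: 10 + 69 = 79  ← best
Best: vehicle 1 Orwell → Vale → Orwell = 10; vehicle 2 Orwell → Fern → Dale → Sutton → Ash → Orwell = 69; combined 79.

79 m — the smallest possible combined total.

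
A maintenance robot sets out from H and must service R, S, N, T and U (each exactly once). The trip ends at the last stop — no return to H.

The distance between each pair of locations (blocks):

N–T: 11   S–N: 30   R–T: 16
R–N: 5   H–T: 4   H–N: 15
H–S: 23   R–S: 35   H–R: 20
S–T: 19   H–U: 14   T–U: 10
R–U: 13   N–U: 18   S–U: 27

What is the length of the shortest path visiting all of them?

There are 5! = 120 possible orderings.
H - R - S - N - T - U: 20+35+30+11+10 = 106
H - R - S - N - U - T: 20+35+30+18+10 = 113
H - R - S - T - N - U: 20+35+19+11+18 = 103
H - R - S - T - U - N: 20+35+19+10+18 = 102
H - R - S - U - N - T: 20+35+27+18+11 = 111
H - R - S - U - T - N: 20+35+27+10+11 = 103
H - R - N - S - T - U: 20+5+30+19+10 = 84
H - R - N - S - U - T: 20+5+30+27+10 = 92
H - R - N - T - S - U: 20+5+11+19+27 = 82
H - R - N - T - U - S: 20+5+11+10+27 = 73
H - R - N - U - S - T: 20+5+18+27+19 = 89
H - R - N - U - T - S: 20+5+18+10+19 = 72
H - R - T - S - N - U: 20+16+19+30+18 = 103
H - R - T - S - U - N: 20+16+19+27+18 = 100
… (106 more)
H - T - N - R - U - S: 4+11+5+13+27 = 60  ← best
The minimum is 60.
One shortest path: H → T → N → R → U → S.

Shortest open route: 60 blocks.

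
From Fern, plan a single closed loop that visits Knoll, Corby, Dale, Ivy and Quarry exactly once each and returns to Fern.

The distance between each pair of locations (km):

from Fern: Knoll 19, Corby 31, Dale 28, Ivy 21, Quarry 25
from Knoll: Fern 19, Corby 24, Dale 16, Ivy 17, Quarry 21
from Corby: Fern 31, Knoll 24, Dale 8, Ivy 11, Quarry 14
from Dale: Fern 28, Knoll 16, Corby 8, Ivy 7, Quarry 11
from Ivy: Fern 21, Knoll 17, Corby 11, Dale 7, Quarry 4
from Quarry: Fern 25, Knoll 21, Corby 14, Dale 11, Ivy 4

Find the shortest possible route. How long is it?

There are 60 distinct closed tours to check (reversals are equivalent).
Fern → Knoll → Corby → Dale → Ivy → Quarry → Fern: 19+24+8+7+4+25 = 87
Fern → Knoll → Corby → Dale → Quarry → Ivy → Fern: 19+24+8+11+4+21 = 87
Fern → Knoll → Corby → Ivy → Dale → Quarry → Fern: 19+24+11+7+11+25 = 97
Fern → Knoll → Corby → Ivy → Quarry → Dale → Fern: 19+24+11+4+11+28 = 97
Fern → Knoll → Corby → Quarry → Dale → Ivy → Fern: 19+24+14+11+7+21 = 96
Fern → Knoll → Corby → Quarry → Ivy → Dale → Fern: 19+24+14+4+7+28 = 96
Fern → Knoll → Dale → Corby → Ivy → Quarry → Fern: 19+16+8+11+4+25 = 83
Fern → Knoll → Dale → Corby → Quarry → Ivy → Fern: 19+16+8+14+4+21 = 82
Fern → Knoll → Dale → Ivy → Corby → Quarry → Fern: 19+16+7+11+14+25 = 92
Fern → Knoll → Dale → Ivy → Quarry → Corby → Fern: 19+16+7+4+14+31 = 91
Fern → Knoll → Dale → Quarry → Corby → Ivy → Fern: 19+16+11+14+11+21 = 92
Fern → Knoll → Dale → Quarry → Ivy → Corby → Fern: 19+16+11+4+11+31 = 92
Fern → Knoll → Ivy → Corby → Dale → Quarry → Fern: 19+17+11+8+11+25 = 91
Fern → Knoll → Ivy → Corby → Quarry → Dale → Fern: 19+17+11+14+11+28 = 100
… (46 more)
The minimum is 82.
One optimal route: Fern → Knoll → Dale → Corby → Quarry → Ivy → Fern (or its reverse).

82 km — the shortest possible round trip.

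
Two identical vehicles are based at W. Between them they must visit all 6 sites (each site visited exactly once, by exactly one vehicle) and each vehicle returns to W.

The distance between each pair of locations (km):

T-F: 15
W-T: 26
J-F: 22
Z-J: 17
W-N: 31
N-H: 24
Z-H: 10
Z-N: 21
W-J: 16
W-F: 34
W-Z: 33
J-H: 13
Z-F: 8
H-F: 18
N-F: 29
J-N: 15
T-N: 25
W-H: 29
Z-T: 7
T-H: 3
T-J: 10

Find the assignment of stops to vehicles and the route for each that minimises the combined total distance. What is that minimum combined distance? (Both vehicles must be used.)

Check every non-empty split of the stops between the two vehicles; for each half take its own optimal tour:
  {Z} + {T, J, N, H, F}: 66 + 107 = 173
  {T} + {Z, J, N, H, F}: 52 + 107 = 159
  {Z, T} + {J, N, H, F}: 66 + 107 = 173
  {J} + {Z, T, N, H, F}: 32 + 107 = 139
  {Z, J} + {T, N, H, F}: 66 + 107 = 173
  {T, J} + {Z, N, H, F}: 52 + 107 = 159
  … (31 splits in total)
Best: vehicle 1 W → J → W = 32; vehicle 2 W → T → H → Z → F → N → W = 107; combined 139.

139 km — the smallest possible combined total.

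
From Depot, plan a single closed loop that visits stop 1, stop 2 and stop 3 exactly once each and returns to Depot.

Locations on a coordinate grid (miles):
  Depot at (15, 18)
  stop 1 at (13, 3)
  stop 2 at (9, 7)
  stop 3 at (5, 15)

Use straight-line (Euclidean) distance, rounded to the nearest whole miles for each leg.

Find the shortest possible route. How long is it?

Shortest round trip = 40 miles.

Depot→stop 1→stop 2→stop 3→Depot: 15+6+9+10 = 40
Depot→stop 1→stop 3→stop 2→Depot: 15+14+9+13 = 51
Depot→stop 2→stop 1→stop 3→Depot: 13+6+14+10 = 43
The minimum is 40.
One optimal route: Depot → stop 1 → stop 2 → stop 3 → Depot (or its reverse).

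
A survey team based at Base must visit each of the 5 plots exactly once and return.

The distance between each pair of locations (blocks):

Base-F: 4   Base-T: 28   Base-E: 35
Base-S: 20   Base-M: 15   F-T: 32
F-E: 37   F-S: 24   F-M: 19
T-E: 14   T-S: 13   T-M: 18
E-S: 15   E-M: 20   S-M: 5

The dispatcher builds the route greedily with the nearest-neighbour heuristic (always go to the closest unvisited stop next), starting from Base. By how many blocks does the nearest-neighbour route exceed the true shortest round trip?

5 blocks longer than the optimal tour.

From Base: F=4, M=15, S=20, T=28, E=35 → choose F (4).
From F: M=19, S=24, T=32, E=37 → choose M (19).
From M: S=5, T=18, E=20 → choose S (5).
From S: T=13, E=15 → choose T (13).
From T: E=14 → choose E (14).
NN route Base → F → M → S → T → E → Base costs 90.
Optimal: Base → F → T → E → S → M → Base costs 85 (by enumerating all 60 distinct tours).
Excess = 90 − 85 = 5.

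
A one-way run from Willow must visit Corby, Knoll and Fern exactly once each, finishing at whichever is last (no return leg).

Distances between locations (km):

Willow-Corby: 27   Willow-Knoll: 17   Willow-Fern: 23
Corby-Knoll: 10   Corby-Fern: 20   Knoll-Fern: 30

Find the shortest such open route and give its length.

There are 3! = 6 possible orderings.
Willow → Corby → Knoll → Fern: 27+10+30 = 67
Willow → Corby → Fern → Knoll: 27+20+30 = 77
Willow → Knoll → Corby → Fern: 17+10+20 = 47
Willow → Knoll → Fern → Corby: 17+30+20 = 67
Willow → Fern → Corby → Knoll: 23+20+10 = 53
Willow → Fern → Knoll → Corby: 23+30+10 = 63
The minimum is 47.
One shortest path: Willow → Knoll → Corby → Fern.

47 km — the minimum one-way total.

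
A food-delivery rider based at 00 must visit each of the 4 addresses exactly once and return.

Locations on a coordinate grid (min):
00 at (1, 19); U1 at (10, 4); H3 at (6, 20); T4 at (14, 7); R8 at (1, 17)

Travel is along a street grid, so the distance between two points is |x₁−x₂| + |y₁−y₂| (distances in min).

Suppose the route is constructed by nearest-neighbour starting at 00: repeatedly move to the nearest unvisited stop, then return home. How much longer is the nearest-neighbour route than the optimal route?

00: R8=2, H3=6, U1=24, T4=25 ⇒ R8
R8: H3=8, U1=22, T4=23 ⇒ H3
H3: U1=20, T4=21 ⇒ U1
U1: T4=7 ⇒ T4
NN route 00 → R8 → H3 → U1 → T4 → 00 costs 62.
Optimal: 00 → H3 → U1 → T4 → R8 → 00 costs 58 (by enumerating all 12 distinct tours).
Excess = 62 − 58 = 4.

4 min longer than the optimal tour.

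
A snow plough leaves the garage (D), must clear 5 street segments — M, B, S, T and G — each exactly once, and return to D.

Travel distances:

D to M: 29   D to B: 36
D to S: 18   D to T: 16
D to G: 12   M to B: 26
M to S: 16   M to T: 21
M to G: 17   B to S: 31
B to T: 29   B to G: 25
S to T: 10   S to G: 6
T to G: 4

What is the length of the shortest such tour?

D → M → B → S → T → G → D: 29+26+31+10+4+12 = 112
D → M → B → S → G → T → D: 29+26+31+6+4+16 = 112
D → M → B → T → S → G → D: 29+26+29+10+6+12 = 112
D → M → B → T → G → S → D: 29+26+29+4+6+18 = 112
D → M → B → G → S → T → D: 29+26+25+6+10+16 = 112
D → M → B → G → T → S → D: 29+26+25+4+10+18 = 112
D → M → S → B → T → G → D: 29+16+31+29+4+12 = 121
D → M → S → B → G → T → D: 29+16+31+25+4+16 = 121
D → M → S → T → B → G → D: 29+16+10+29+25+12 = 121
D → M → S → T → G → B → D: 29+16+10+4+25+36 = 120
D → M → S → G → B → T → D: 29+16+6+25+29+16 = 121
D → M → S → G → T → B → D: 29+16+6+4+29+36 = 120
D → M → T → B → S → G → D: 29+21+29+31+6+12 = 128
D → M → T → B → G → S → D: 29+21+29+25+6+18 = 128
… (46 more)
D → B → M → S → T → G → D: 36+26+16+10+4+12 = 104  ← best
The minimum is 104.
One optimal route: D → B → M → S → T → G → D (or its reverse).

Minimum total distance: 104.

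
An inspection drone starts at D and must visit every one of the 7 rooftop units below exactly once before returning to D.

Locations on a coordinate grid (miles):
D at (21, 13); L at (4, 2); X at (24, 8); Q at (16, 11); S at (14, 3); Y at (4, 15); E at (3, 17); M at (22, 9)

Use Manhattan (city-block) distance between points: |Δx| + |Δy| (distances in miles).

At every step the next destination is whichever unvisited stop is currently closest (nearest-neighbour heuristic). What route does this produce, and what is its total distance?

D → [M:5 / Q:7 / X:8 / S:17 / Y:19 / E:22 / L:28] → M (5)
M → [X:3 / Q:8 / S:14 / Y:24 / L:25 / E:27] → X (3)
X → [Q:11 / S:15 / L:26 / Y:27 / E:30] → Q (11)
Q → [S:10 / Y:16 / E:19 / L:21] → S (10)
S → [L:11 / Y:22 / E:25] → L (11)
L → [Y:13 / E:16] → Y (13)
Y → [E:3] → E (3)
Return E→D: 22.
Total = 5 + 3 + 11 + 10 + 11 + 13 + 3 + 22 = 78.

78 miles along D → M → X → Q → S → L → Y → E → D.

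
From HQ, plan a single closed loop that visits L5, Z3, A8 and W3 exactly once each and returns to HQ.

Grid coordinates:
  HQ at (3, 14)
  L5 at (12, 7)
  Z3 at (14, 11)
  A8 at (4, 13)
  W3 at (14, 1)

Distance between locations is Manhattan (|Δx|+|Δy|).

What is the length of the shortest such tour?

With 4 stops there are 4!/2 = 12 distinct round trips (a route and its reverse cost the same).
HQ→L5→Z3→A8→W3→HQ: 16+6+12+22+24 = 80
HQ→L5→Z3→W3→A8→HQ: 16+6+10+22+2 = 56
HQ→L5→A8→Z3→W3→HQ: 16+14+12+10+24 = 76
HQ→L5→A8→W3→Z3→HQ: 16+14+22+10+14 = 76
HQ→L5→W3→Z3→A8→HQ: 16+8+10+12+2 = 48
HQ→L5→W3→A8→Z3→HQ: 16+8+22+12+14 = 72
HQ→Z3→L5→A8→W3→HQ: 14+6+14+22+24 = 80
HQ→Z3→L5→W3→A8→HQ: 14+6+8+22+2 = 52
HQ→Z3→A8→L5→W3→HQ: 14+12+14+8+24 = 72
HQ→Z3→W3→L5→A8→HQ: 14+10+8+14+2 = 48
HQ→A8→L5→Z3→W3→HQ: 2+14+6+10+24 = 56
HQ→A8→Z3→L5→W3→HQ: 2+12+6+8+24 = 52
The minimum is 48.
One optimal route: HQ → L5 → W3 → Z3 → A8 → HQ (or its reverse).

Minimum total distance: 48.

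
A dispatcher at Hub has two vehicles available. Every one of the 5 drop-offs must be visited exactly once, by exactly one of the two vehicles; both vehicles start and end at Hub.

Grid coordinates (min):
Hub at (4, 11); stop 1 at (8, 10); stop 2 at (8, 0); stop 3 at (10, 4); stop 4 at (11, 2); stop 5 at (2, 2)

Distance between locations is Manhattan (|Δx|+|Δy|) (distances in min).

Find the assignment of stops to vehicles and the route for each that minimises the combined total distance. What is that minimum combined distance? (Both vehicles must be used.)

Try each way of splitting the stops between the two vehicles (each non-empty) and, for each split, find the best tour for each vehicle:
  {stop 1} + {stop 2, stop 3, stop 4, stop 5}: 10 + 40 = 50
  {stop 2} + {stop 1, stop 3, stop 4, stop 5}: 30 + 36 = 66
  {stop 1, stop 2} + {stop 3, stop 4, stop 5}: 30 + 36 = 66
  {stop 3} + {stop 1, stop 2, stop 4, stop 5}: 26 + 40 = 66
  {stop 1, stop 3} + {stop 2, stop 4, stop 5}: 26 + 40 = 66
  {stop 2, stop 3} + {stop 1, stop 4, stop 5}: 34 + 36 = 70
  … (15 splits in total)
Best: vehicle 1 Hub → stop 1 → Hub = 10; vehicle 2 Hub → stop 3 → stop 4 → stop 2 → stop 5 → Hub = 40; combined 50.

Minimum combined distance: 50 min.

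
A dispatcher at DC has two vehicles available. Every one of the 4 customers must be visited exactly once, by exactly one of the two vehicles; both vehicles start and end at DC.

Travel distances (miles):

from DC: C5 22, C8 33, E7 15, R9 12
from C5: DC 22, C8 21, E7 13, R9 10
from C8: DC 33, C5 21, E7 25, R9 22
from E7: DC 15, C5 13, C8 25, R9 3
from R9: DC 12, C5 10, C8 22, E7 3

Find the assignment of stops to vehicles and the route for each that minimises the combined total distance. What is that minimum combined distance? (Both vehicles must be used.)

There are 2^3 − 1 = 7 ways to divide the 4 stops into two non-empty groups. For each, the best each vehicle can do is its own shortest tour through its group:
  {C5} + {C8, E7, R9}: 44 + 73 = 117
  {C8} + {C5, E7, R9}: 66 + 50 = 116
  {C5, C8} + {E7, R9}: 76 + 30 = 106
  {E7} + {C5, C8, R9}: 30 + 76 = 106
  {C5, E7} + {C8, R9}: 50 + 67 = 117
  {C8, E7} + {C5, R9}: 73 + 44 = 117
  … (7 splits in total)
Best: vehicle 1 DC → C5 → C8 → DC = 76; vehicle 2 DC → E7 → R9 → DC = 30; combined 106.

Minimum combined distance: 106 miles.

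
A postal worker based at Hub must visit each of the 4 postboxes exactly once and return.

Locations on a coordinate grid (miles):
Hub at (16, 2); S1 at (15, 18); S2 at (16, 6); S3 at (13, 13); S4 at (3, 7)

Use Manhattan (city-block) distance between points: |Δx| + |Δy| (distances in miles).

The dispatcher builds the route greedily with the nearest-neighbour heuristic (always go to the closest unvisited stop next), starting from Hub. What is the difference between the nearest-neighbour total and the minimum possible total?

4 miles longer than the optimal tour.

Hub: S2=4, S3=14, S1=17, S4=18 ⇒ S2
S2: S3=10, S1=13, S4=14 ⇒ S3
S3: S1=7, S4=16 ⇒ S1
S1: S4=23 ⇒ S4
NN route Hub → S2 → S3 → S1 → S4 → Hub costs 62.
Optimal: Hub → S1 → S3 → S4 → S2 → Hub costs 58 (by enumerating all 12 distinct tours).
Excess = 62 − 58 = 4.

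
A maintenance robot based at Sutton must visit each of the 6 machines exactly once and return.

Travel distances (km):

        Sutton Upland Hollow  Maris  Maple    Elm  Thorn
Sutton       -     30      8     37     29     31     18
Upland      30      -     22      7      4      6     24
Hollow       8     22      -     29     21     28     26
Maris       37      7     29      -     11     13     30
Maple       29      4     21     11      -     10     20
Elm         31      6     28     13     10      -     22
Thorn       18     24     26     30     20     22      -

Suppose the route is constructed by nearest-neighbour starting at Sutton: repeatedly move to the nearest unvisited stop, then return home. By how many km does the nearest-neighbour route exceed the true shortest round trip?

Sutton: Hollow=8, Thorn=18, Maple=29, Upland=30, Elm=31, Maris=37 ⇒ Hollow
Hollow: Maple=21, Upland=22, Thorn=26, Elm=28, Maris=29 ⇒ Maple
Maple: Upland=4, Elm=10, Maris=11, Thorn=20 ⇒ Upland
Upland: Elm=6, Maris=7, Thorn=24 ⇒ Elm
Elm: Maris=13, Thorn=22 ⇒ Maris
Maris: Thorn=30 ⇒ Thorn
NN route Sutton → Hollow → Maple → Upland → Elm → Maris → Thorn → Sutton costs 100.
Optimal: Sutton → Hollow → Maple → Upland → Maris → Elm → Thorn → Sutton costs 93 (by enumerating all 360 distinct tours).
Excess = 100 − 93 = 7.

The nearest-neighbour route is 7 km longer than optimal.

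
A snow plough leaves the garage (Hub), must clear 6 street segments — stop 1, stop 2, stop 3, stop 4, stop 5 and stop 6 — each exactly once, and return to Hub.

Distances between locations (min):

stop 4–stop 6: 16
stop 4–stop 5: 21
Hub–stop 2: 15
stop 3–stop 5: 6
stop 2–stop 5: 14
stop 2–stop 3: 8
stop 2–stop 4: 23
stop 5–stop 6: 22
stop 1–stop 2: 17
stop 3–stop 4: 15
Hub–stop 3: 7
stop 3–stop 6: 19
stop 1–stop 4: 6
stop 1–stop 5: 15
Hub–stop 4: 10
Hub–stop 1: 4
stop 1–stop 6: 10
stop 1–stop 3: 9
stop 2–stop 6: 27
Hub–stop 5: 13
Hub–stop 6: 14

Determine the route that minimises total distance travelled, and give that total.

There are 360 distinct closed tours to check (reversals are equivalent).
Hub → stop 1 → stop 2 → stop 3 → stop 4 → stop 5 → stop 6 → Hub: 4+17+8+15+21+22+14 = 101
Hub → stop 1 → stop 2 → stop 3 → stop 4 → stop 6 → stop 5 → Hub: 4+17+8+15+16+22+13 = 95
Hub → stop 1 → stop 2 → stop 3 → stop 5 → stop 4 → stop 6 → Hub: 4+17+8+6+21+16+14 = 86
Hub → stop 1 → stop 2 → stop 3 → stop 5 → stop 6 → stop 4 → Hub: 4+17+8+6+22+16+10 = 83
Hub → stop 1 → stop 2 → stop 3 → stop 6 → stop 4 → stop 5 → Hub: 4+17+8+19+16+21+13 = 98
Hub → stop 1 → stop 2 → stop 3 → stop 6 → stop 5 → stop 4 → Hub: 4+17+8+19+22+21+10 = 101
Hub → stop 1 → stop 2 → stop 4 → stop 3 → stop 5 → stop 6 → Hub: 4+17+23+15+6+22+14 = 101
Hub → stop 1 → stop 2 → stop 4 → stop 3 → stop 6 → stop 5 → Hub: 4+17+23+15+19+22+13 = 113
… (352 more)
Hub → stop 1 → stop 4 → stop 6 → stop 5 → stop 2 → stop 3 → Hub: 4+6+16+22+14+8+7 = 77  ← best
The minimum is 77.
One optimal route: Hub → stop 1 → stop 4 → stop 6 → stop 5 → stop 2 → stop 3 → Hub (or its reverse).

Shortest round trip = 77 min.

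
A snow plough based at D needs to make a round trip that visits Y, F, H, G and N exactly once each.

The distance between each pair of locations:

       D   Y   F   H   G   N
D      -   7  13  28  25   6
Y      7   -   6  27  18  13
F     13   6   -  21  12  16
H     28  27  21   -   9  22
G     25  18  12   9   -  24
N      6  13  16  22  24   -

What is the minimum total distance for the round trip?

D→Y→F→H→G→N→D: 7+6+21+9+24+6 = 73
D→Y→F→H→N→G→D: 7+6+21+22+24+25 = 105
D→Y→F→G→H→N→D: 7+6+12+9+22+6 = 62
D→Y→F→G→N→H→D: 7+6+12+24+22+28 = 99
D→Y→F→N→H→G→D: 7+6+16+22+9+25 = 85
D→Y→F→N→G→H→D: 7+6+16+24+9+28 = 90
D→Y→H→F→G→N→D: 7+27+21+12+24+6 = 97
D→Y→H→F→N→G→D: 7+27+21+16+24+25 = 120
D→Y→H→G→F→N→D: 7+27+9+12+16+6 = 77
D→Y→H→G→N→F→D: 7+27+9+24+16+13 = 96
D→Y→H→N→F→G→D: 7+27+22+16+12+25 = 109
D→Y→H→N→G→F→D: 7+27+22+24+12+13 = 105
D→Y→G→F→H→N→D: 7+18+12+21+22+6 = 86
D→Y→G→F→N→H→D: 7+18+12+16+22+28 = 103
… (46 more)
The minimum is 62.
One optimal route: D → Y → F → G → H → N → D (or its reverse).

Shortest round trip = 62.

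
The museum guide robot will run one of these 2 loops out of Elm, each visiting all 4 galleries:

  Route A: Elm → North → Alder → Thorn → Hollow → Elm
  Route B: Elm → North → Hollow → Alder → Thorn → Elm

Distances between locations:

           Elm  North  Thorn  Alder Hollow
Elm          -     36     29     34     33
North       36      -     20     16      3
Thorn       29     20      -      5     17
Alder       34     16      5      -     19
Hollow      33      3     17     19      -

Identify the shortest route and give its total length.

Route A: 36 + 16 + 5 + 17 + 33 = 107
Route B: 36 + 3 + 19 + 5 + 29 = 92

92 — Route B is the shortest.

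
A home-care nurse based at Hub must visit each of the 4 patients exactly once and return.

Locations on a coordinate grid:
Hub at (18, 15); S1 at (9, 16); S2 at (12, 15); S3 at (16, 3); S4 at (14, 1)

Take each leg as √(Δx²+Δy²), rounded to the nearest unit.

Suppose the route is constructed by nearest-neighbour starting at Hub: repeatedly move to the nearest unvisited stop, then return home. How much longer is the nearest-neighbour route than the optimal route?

From Hub: S2=6, S1=9, S3=12, S4=15 → choose S2 (6).
From S2: S1=3, S3=13, S4=14 → choose S1 (3).
From S1: S3=15, S4=16 → choose S3 (15).
From S3: S4=3 → choose S4 (3).
NN route Hub → S2 → S1 → S3 → S4 → Hub costs 42.
Optimal: Hub → S2 → S1 → S4 → S3 → Hub costs 40 (by enumerating all 12 distinct tours).
Excess = 42 − 40 = 2.

The nearest-neighbour route is 2 longer than optimal.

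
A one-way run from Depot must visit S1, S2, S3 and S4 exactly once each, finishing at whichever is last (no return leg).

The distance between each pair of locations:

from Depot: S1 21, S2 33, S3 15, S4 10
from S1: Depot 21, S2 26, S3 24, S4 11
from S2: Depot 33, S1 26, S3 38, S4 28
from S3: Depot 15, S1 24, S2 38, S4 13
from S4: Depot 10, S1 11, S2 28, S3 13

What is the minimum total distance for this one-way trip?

Shortest open route: 65.

There are 4! = 24 possible orderings.
Depot→S1→S2→S3→S4: 21+26+38+13 = 98
Depot→S1→S2→S4→S3: 21+26+28+13 = 88
Depot→S1→S3→S2→S4: 21+24+38+28 = 111
Depot→S1→S3→S4→S2: 21+24+13+28 = 86
Depot→S1→S4→S2→S3: 21+11+28+38 = 98
Depot→S1→S4→S3→S2: 21+11+13+38 = 83
Depot→S2→S1→S3→S4: 33+26+24+13 = 96
Depot→S2→S1→S4→S3: 33+26+11+13 = 83
Depot→S2→S3→S1→S4: 33+38+24+11 = 106
Depot→S2→S3→S4→S1: 33+38+13+11 = 95
Depot→S2→S4→S1→S3: 33+28+11+24 = 96
Depot→S2→S4→S3→S1: 33+28+13+24 = 98
Depot→S3→S1→S2→S4: 15+24+26+28 = 93
Depot→S3→S1→S4→S2: 15+24+11+28 = 78
… (10 more)
Depot→S3→S4→S1→S2: 15+13+11+26 = 65  ← best
The minimum is 65.
One shortest path: Depot → S3 → S4 → S1 → S2.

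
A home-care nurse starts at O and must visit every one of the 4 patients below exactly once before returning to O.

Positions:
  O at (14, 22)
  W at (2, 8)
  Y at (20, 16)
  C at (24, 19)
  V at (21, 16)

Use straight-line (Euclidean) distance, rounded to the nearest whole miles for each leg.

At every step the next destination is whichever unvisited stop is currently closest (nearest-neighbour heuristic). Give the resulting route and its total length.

From O: distances to unvisited — Y=8, V=9, C=10, W=18. Nearest is Y (8).
From Y: distances to unvisited — V=1, C=5, W=20. Nearest is V (1).
From V: distances to unvisited — C=4, W=21. Nearest is C (4).
From C: distances to unvisited — W=25. Nearest is W (25).
Return W→O: 18.
Total = 8 + 1 + 4 + 25 + 18 = 56.

56 miles along O → Y → V → C → W → O.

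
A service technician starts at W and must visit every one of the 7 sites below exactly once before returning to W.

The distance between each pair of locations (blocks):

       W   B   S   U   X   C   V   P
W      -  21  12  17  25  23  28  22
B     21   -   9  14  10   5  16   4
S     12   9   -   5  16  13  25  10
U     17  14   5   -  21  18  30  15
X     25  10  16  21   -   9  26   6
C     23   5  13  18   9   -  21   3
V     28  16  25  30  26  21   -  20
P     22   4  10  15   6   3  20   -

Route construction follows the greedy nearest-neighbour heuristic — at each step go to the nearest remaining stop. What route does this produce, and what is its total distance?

101 blocks along W → S → U → B → P → C → X → V → W.

From W: distances to unvisited — S=12, U=17, B=21, P=22, C=23, X=25, V=28. Nearest is S (12).
From S: distances to unvisited — U=5, B=9, P=10, C=13, X=16, V=25. Nearest is U (5).
From U: distances to unvisited — B=14, P=15, C=18, X=21, V=30. Nearest is B (14).
From B: distances to unvisited — P=4, C=5, X=10, V=16. Nearest is P (4).
From P: distances to unvisited — C=3, X=6, V=20. Nearest is C (3).
From C: distances to unvisited — X=9, V=21. Nearest is X (9).
From X: distances to unvisited — V=26. Nearest is V (26).
Return V→W: 28.
Total = 12 + 5 + 14 + 4 + 3 + 9 + 26 + 28 = 101.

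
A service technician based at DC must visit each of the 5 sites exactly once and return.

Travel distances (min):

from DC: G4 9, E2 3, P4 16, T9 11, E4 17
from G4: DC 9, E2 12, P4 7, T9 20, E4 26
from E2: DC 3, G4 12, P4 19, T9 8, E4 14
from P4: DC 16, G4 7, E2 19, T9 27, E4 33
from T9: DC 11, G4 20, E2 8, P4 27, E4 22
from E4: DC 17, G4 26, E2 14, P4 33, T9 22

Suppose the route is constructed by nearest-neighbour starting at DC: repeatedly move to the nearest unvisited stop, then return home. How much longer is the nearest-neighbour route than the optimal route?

From DC: E2=3, G4=9, T9=11, P4=16, E4=17 → choose E2 (3).
From E2: T9=8, G4=12, E4=14, P4=19 → choose T9 (8).
From T9: G4=20, E4=22, P4=27 → choose G4 (20).
From G4: P4=7, E4=26 → choose P4 (7).
From P4: E4=33 → choose E4 (33).
NN route DC → E2 → T9 → G4 → P4 → E4 → DC costs 88.
Optimal: DC → G4 → P4 → E2 → T9 → E4 → DC costs 82 (by enumerating all 60 distinct tours).
Excess = 88 − 82 = 6.

The nearest-neighbour route is 6 min longer than optimal.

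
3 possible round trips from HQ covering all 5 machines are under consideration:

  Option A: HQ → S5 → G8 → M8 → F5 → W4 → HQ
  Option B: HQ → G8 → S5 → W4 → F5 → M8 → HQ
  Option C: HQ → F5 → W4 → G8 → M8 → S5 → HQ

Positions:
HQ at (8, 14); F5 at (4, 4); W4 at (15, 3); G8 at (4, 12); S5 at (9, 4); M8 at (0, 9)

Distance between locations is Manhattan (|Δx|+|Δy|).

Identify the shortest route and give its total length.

60 — Option B is the shortest.

Option A: 11 + 13 + 7 + 9 + 12 + 18 = 70
Option B: 6 + 13 + 7 + 12 + 9 + 13 = 60
Option C: 14 + 12 + 20 + 7 + 14 + 11 = 78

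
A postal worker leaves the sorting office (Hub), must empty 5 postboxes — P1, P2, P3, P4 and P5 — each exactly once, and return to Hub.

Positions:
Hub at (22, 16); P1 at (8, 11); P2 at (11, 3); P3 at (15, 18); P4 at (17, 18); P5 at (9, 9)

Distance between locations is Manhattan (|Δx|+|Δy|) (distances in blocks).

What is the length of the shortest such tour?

Shortest round trip = 58 blocks.

There are 60 distinct closed tours to check (reversals are equivalent).
Hub→P1→P2→P3→P4→P5→Hub: 19+11+19+2+17+20 = 88
Hub→P1→P2→P3→P5→P4→Hub: 19+11+19+15+17+7 = 88
Hub→P1→P2→P4→P3→P5→Hub: 19+11+21+2+15+20 = 88
Hub→P1→P2→P4→P5→P3→Hub: 19+11+21+17+15+9 = 92
Hub→P1→P2→P5→P3→P4→Hub: 19+11+8+15+2+7 = 62
Hub→P1→P2→P5→P4→P3→Hub: 19+11+8+17+2+9 = 66
Hub→P1→P3→P2→P4→P5→Hub: 19+14+19+21+17+20 = 110
Hub→P1→P3→P2→P5→P4→Hub: 19+14+19+8+17+7 = 84
Hub→P1→P3→P4→P2→P5→Hub: 19+14+2+21+8+20 = 84
Hub→P1→P3→P4→P5→P2→Hub: 19+14+2+17+8+24 = 84
Hub→P1→P3→P5→P2→P4→Hub: 19+14+15+8+21+7 = 84
Hub→P1→P3→P5→P4→P2→Hub: 19+14+15+17+21+24 = 110
Hub→P1→P4→P2→P3→P5→Hub: 19+16+21+19+15+20 = 110
Hub→P1→P4→P2→P5→P3→Hub: 19+16+21+8+15+9 = 88
… (46 more)
Hub→P1→P5→P2→P3→P4→Hub: 19+3+8+19+2+7 = 58  ← best
The minimum is 58.
One optimal route: Hub → P1 → P5 → P2 → P3 → P4 → Hub (or its reverse).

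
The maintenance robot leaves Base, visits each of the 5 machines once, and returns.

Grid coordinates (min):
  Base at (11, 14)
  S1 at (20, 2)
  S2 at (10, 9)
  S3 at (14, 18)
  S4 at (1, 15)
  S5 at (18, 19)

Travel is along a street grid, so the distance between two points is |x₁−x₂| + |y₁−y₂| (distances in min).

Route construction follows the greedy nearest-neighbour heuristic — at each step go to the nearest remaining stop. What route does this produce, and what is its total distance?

Total distance 86 min via the nearest-neighbour route Base → S2 → S3 → S5 → S1 → S4 → Base.

From Base: distances to unvisited — S2=6, S3=7, S4=11, S5=12, S1=21. Nearest is S2 (6).
From S2: distances to unvisited — S3=13, S4=15, S1=17, S5=18. Nearest is S3 (13).
From S3: distances to unvisited — S5=5, S4=16, S1=22. Nearest is S5 (5).
From S5: distances to unvisited — S1=19, S4=21. Nearest is S1 (19).
From S1: distances to unvisited — S4=32. Nearest is S4 (32).
Return S4→Base: 11.
Total = 6 + 13 + 5 + 19 + 32 + 11 = 86.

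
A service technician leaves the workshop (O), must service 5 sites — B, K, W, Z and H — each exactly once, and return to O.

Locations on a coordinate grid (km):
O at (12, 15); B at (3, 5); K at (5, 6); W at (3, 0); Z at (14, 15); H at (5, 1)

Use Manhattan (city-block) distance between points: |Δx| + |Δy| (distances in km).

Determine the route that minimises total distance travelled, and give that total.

52 km — the shortest possible round trip.

O - B - K - W - Z - H - O: 19+3+8+26+23+21 = 100
O - B - K - W - H - Z - O: 19+3+8+3+23+2 = 58
O - B - K - Z - W - H - O: 19+3+18+26+3+21 = 90
O - B - K - Z - H - W - O: 19+3+18+23+3+24 = 90
O - B - K - H - W - Z - O: 19+3+5+3+26+2 = 58
O - B - K - H - Z - W - O: 19+3+5+23+26+24 = 100
O - B - W - K - Z - H - O: 19+5+8+18+23+21 = 94
O - B - W - K - H - Z - O: 19+5+8+5+23+2 = 62
O - B - W - Z - K - H - O: 19+5+26+18+5+21 = 94
O - B - W - Z - H - K - O: 19+5+26+23+5+16 = 94
O - B - W - H - K - Z - O: 19+5+3+5+18+2 = 52
O - B - W - H - Z - K - O: 19+5+3+23+18+16 = 84
O - B - Z - K - W - H - O: 19+21+18+8+3+21 = 90
O - B - Z - K - H - W - O: 19+21+18+5+3+24 = 90
… (46 more)
The minimum is 52.
One optimal route: O → B → W → H → K → Z → O (or its reverse).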